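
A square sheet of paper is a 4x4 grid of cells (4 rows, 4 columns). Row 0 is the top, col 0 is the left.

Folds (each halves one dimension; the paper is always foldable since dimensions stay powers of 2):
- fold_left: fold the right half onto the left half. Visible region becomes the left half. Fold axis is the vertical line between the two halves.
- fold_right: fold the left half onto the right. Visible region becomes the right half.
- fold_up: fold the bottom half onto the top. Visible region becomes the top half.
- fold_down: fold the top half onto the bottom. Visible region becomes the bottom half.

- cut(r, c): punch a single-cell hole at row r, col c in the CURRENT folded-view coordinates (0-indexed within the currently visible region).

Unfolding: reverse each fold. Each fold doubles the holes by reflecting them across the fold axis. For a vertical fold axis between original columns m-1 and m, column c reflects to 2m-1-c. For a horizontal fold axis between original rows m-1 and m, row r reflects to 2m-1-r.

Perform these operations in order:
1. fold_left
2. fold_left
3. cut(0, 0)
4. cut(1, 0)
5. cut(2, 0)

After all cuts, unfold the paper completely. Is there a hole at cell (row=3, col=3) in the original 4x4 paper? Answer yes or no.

Answer: no

Derivation:
Op 1 fold_left: fold axis v@2; visible region now rows[0,4) x cols[0,2) = 4x2
Op 2 fold_left: fold axis v@1; visible region now rows[0,4) x cols[0,1) = 4x1
Op 3 cut(0, 0): punch at orig (0,0); cuts so far [(0, 0)]; region rows[0,4) x cols[0,1) = 4x1
Op 4 cut(1, 0): punch at orig (1,0); cuts so far [(0, 0), (1, 0)]; region rows[0,4) x cols[0,1) = 4x1
Op 5 cut(2, 0): punch at orig (2,0); cuts so far [(0, 0), (1, 0), (2, 0)]; region rows[0,4) x cols[0,1) = 4x1
Unfold 1 (reflect across v@1): 6 holes -> [(0, 0), (0, 1), (1, 0), (1, 1), (2, 0), (2, 1)]
Unfold 2 (reflect across v@2): 12 holes -> [(0, 0), (0, 1), (0, 2), (0, 3), (1, 0), (1, 1), (1, 2), (1, 3), (2, 0), (2, 1), (2, 2), (2, 3)]
Holes: [(0, 0), (0, 1), (0, 2), (0, 3), (1, 0), (1, 1), (1, 2), (1, 3), (2, 0), (2, 1), (2, 2), (2, 3)]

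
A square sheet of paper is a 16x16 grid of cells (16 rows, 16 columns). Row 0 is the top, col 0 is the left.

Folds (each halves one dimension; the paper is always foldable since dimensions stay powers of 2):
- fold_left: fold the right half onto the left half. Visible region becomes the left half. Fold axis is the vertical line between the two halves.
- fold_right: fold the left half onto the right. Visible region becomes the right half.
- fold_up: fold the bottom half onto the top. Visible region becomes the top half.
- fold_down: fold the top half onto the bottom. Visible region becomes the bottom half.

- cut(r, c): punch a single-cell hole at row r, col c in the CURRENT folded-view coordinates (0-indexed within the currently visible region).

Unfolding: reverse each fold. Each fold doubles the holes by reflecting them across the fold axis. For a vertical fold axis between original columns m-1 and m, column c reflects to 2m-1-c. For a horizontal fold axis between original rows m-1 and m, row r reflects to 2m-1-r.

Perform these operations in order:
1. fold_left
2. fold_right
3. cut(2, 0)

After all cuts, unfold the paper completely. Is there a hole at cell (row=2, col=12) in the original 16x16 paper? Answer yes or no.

Op 1 fold_left: fold axis v@8; visible region now rows[0,16) x cols[0,8) = 16x8
Op 2 fold_right: fold axis v@4; visible region now rows[0,16) x cols[4,8) = 16x4
Op 3 cut(2, 0): punch at orig (2,4); cuts so far [(2, 4)]; region rows[0,16) x cols[4,8) = 16x4
Unfold 1 (reflect across v@4): 2 holes -> [(2, 3), (2, 4)]
Unfold 2 (reflect across v@8): 4 holes -> [(2, 3), (2, 4), (2, 11), (2, 12)]
Holes: [(2, 3), (2, 4), (2, 11), (2, 12)]

Answer: yes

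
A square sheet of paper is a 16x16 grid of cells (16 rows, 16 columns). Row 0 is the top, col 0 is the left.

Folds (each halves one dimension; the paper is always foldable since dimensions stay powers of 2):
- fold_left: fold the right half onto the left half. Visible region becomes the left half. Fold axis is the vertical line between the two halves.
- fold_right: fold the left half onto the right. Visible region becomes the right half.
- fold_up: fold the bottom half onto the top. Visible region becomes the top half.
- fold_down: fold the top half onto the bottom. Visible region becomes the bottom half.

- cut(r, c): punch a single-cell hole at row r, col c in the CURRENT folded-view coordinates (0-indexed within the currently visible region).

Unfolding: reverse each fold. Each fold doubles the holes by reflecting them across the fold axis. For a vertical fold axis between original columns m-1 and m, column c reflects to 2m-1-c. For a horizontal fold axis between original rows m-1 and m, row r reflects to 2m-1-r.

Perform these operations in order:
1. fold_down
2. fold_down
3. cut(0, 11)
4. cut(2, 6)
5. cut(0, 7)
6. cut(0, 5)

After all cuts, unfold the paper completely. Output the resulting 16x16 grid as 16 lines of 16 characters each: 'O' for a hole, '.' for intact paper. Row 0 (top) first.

Op 1 fold_down: fold axis h@8; visible region now rows[8,16) x cols[0,16) = 8x16
Op 2 fold_down: fold axis h@12; visible region now rows[12,16) x cols[0,16) = 4x16
Op 3 cut(0, 11): punch at orig (12,11); cuts so far [(12, 11)]; region rows[12,16) x cols[0,16) = 4x16
Op 4 cut(2, 6): punch at orig (14,6); cuts so far [(12, 11), (14, 6)]; region rows[12,16) x cols[0,16) = 4x16
Op 5 cut(0, 7): punch at orig (12,7); cuts so far [(12, 7), (12, 11), (14, 6)]; region rows[12,16) x cols[0,16) = 4x16
Op 6 cut(0, 5): punch at orig (12,5); cuts so far [(12, 5), (12, 7), (12, 11), (14, 6)]; region rows[12,16) x cols[0,16) = 4x16
Unfold 1 (reflect across h@12): 8 holes -> [(9, 6), (11, 5), (11, 7), (11, 11), (12, 5), (12, 7), (12, 11), (14, 6)]
Unfold 2 (reflect across h@8): 16 holes -> [(1, 6), (3, 5), (3, 7), (3, 11), (4, 5), (4, 7), (4, 11), (6, 6), (9, 6), (11, 5), (11, 7), (11, 11), (12, 5), (12, 7), (12, 11), (14, 6)]

Answer: ................
......O.........
................
.....O.O...O....
.....O.O...O....
................
......O.........
................
................
......O.........
................
.....O.O...O....
.....O.O...O....
................
......O.........
................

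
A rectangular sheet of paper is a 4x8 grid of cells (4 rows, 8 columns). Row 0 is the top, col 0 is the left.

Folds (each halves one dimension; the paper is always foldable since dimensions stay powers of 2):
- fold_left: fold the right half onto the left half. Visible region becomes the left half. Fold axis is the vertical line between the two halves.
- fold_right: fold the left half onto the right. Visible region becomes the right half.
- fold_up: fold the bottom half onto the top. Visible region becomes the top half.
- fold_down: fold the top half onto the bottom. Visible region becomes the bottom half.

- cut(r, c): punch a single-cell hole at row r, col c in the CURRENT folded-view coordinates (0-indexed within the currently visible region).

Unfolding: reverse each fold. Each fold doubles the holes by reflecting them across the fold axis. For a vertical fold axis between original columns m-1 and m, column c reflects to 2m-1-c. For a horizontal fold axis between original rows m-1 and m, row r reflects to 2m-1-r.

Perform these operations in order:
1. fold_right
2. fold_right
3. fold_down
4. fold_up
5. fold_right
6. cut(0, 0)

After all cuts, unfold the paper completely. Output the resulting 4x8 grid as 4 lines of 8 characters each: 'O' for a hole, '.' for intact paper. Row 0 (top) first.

Answer: OOOOOOOO
OOOOOOOO
OOOOOOOO
OOOOOOOO

Derivation:
Op 1 fold_right: fold axis v@4; visible region now rows[0,4) x cols[4,8) = 4x4
Op 2 fold_right: fold axis v@6; visible region now rows[0,4) x cols[6,8) = 4x2
Op 3 fold_down: fold axis h@2; visible region now rows[2,4) x cols[6,8) = 2x2
Op 4 fold_up: fold axis h@3; visible region now rows[2,3) x cols[6,8) = 1x2
Op 5 fold_right: fold axis v@7; visible region now rows[2,3) x cols[7,8) = 1x1
Op 6 cut(0, 0): punch at orig (2,7); cuts so far [(2, 7)]; region rows[2,3) x cols[7,8) = 1x1
Unfold 1 (reflect across v@7): 2 holes -> [(2, 6), (2, 7)]
Unfold 2 (reflect across h@3): 4 holes -> [(2, 6), (2, 7), (3, 6), (3, 7)]
Unfold 3 (reflect across h@2): 8 holes -> [(0, 6), (0, 7), (1, 6), (1, 7), (2, 6), (2, 7), (3, 6), (3, 7)]
Unfold 4 (reflect across v@6): 16 holes -> [(0, 4), (0, 5), (0, 6), (0, 7), (1, 4), (1, 5), (1, 6), (1, 7), (2, 4), (2, 5), (2, 6), (2, 7), (3, 4), (3, 5), (3, 6), (3, 7)]
Unfold 5 (reflect across v@4): 32 holes -> [(0, 0), (0, 1), (0, 2), (0, 3), (0, 4), (0, 5), (0, 6), (0, 7), (1, 0), (1, 1), (1, 2), (1, 3), (1, 4), (1, 5), (1, 6), (1, 7), (2, 0), (2, 1), (2, 2), (2, 3), (2, 4), (2, 5), (2, 6), (2, 7), (3, 0), (3, 1), (3, 2), (3, 3), (3, 4), (3, 5), (3, 6), (3, 7)]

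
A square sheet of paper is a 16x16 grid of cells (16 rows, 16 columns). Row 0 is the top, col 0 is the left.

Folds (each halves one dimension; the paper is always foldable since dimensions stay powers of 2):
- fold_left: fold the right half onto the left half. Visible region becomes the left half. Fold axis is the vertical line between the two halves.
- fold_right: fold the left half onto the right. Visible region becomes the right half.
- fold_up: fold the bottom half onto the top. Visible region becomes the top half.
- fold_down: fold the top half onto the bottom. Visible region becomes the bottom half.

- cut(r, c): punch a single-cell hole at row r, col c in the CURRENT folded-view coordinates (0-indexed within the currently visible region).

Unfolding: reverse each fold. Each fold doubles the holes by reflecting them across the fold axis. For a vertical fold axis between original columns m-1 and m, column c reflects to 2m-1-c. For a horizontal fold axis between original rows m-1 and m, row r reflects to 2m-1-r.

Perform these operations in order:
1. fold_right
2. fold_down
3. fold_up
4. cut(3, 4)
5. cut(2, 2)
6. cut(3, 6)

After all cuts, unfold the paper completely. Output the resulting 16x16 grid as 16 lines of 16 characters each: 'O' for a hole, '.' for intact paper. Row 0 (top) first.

Op 1 fold_right: fold axis v@8; visible region now rows[0,16) x cols[8,16) = 16x8
Op 2 fold_down: fold axis h@8; visible region now rows[8,16) x cols[8,16) = 8x8
Op 3 fold_up: fold axis h@12; visible region now rows[8,12) x cols[8,16) = 4x8
Op 4 cut(3, 4): punch at orig (11,12); cuts so far [(11, 12)]; region rows[8,12) x cols[8,16) = 4x8
Op 5 cut(2, 2): punch at orig (10,10); cuts so far [(10, 10), (11, 12)]; region rows[8,12) x cols[8,16) = 4x8
Op 6 cut(3, 6): punch at orig (11,14); cuts so far [(10, 10), (11, 12), (11, 14)]; region rows[8,12) x cols[8,16) = 4x8
Unfold 1 (reflect across h@12): 6 holes -> [(10, 10), (11, 12), (11, 14), (12, 12), (12, 14), (13, 10)]
Unfold 2 (reflect across h@8): 12 holes -> [(2, 10), (3, 12), (3, 14), (4, 12), (4, 14), (5, 10), (10, 10), (11, 12), (11, 14), (12, 12), (12, 14), (13, 10)]
Unfold 3 (reflect across v@8): 24 holes -> [(2, 5), (2, 10), (3, 1), (3, 3), (3, 12), (3, 14), (4, 1), (4, 3), (4, 12), (4, 14), (5, 5), (5, 10), (10, 5), (10, 10), (11, 1), (11, 3), (11, 12), (11, 14), (12, 1), (12, 3), (12, 12), (12, 14), (13, 5), (13, 10)]

Answer: ................
................
.....O....O.....
.O.O........O.O.
.O.O........O.O.
.....O....O.....
................
................
................
................
.....O....O.....
.O.O........O.O.
.O.O........O.O.
.....O....O.....
................
................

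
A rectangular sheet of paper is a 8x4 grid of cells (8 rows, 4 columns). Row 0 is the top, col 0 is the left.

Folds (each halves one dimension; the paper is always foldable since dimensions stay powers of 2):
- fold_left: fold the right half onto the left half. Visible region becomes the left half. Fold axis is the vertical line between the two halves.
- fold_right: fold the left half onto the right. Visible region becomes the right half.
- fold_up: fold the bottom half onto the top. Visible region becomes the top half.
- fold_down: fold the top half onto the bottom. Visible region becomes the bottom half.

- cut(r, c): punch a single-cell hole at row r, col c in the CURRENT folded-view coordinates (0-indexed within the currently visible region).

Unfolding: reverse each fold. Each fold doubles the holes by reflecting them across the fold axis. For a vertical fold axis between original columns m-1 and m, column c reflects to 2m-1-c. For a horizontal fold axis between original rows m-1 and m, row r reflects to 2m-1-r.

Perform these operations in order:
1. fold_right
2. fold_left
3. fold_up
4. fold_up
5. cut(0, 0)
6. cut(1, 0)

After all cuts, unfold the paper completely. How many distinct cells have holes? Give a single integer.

Op 1 fold_right: fold axis v@2; visible region now rows[0,8) x cols[2,4) = 8x2
Op 2 fold_left: fold axis v@3; visible region now rows[0,8) x cols[2,3) = 8x1
Op 3 fold_up: fold axis h@4; visible region now rows[0,4) x cols[2,3) = 4x1
Op 4 fold_up: fold axis h@2; visible region now rows[0,2) x cols[2,3) = 2x1
Op 5 cut(0, 0): punch at orig (0,2); cuts so far [(0, 2)]; region rows[0,2) x cols[2,3) = 2x1
Op 6 cut(1, 0): punch at orig (1,2); cuts so far [(0, 2), (1, 2)]; region rows[0,2) x cols[2,3) = 2x1
Unfold 1 (reflect across h@2): 4 holes -> [(0, 2), (1, 2), (2, 2), (3, 2)]
Unfold 2 (reflect across h@4): 8 holes -> [(0, 2), (1, 2), (2, 2), (3, 2), (4, 2), (5, 2), (6, 2), (7, 2)]
Unfold 3 (reflect across v@3): 16 holes -> [(0, 2), (0, 3), (1, 2), (1, 3), (2, 2), (2, 3), (3, 2), (3, 3), (4, 2), (4, 3), (5, 2), (5, 3), (6, 2), (6, 3), (7, 2), (7, 3)]
Unfold 4 (reflect across v@2): 32 holes -> [(0, 0), (0, 1), (0, 2), (0, 3), (1, 0), (1, 1), (1, 2), (1, 3), (2, 0), (2, 1), (2, 2), (2, 3), (3, 0), (3, 1), (3, 2), (3, 3), (4, 0), (4, 1), (4, 2), (4, 3), (5, 0), (5, 1), (5, 2), (5, 3), (6, 0), (6, 1), (6, 2), (6, 3), (7, 0), (7, 1), (7, 2), (7, 3)]

Answer: 32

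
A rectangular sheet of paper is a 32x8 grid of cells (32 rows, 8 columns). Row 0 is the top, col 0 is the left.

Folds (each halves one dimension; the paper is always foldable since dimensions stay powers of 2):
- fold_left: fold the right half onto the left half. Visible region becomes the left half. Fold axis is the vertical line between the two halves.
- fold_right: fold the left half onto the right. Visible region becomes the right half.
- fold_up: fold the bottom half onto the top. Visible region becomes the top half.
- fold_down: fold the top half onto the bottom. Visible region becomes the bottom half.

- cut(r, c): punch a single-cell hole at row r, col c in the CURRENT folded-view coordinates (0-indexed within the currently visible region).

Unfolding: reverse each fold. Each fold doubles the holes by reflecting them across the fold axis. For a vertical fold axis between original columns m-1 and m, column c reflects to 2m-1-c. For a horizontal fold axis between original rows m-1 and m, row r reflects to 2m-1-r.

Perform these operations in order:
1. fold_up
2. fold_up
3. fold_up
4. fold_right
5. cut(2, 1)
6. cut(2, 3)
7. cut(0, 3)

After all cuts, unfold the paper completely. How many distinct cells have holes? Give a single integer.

Answer: 48

Derivation:
Op 1 fold_up: fold axis h@16; visible region now rows[0,16) x cols[0,8) = 16x8
Op 2 fold_up: fold axis h@8; visible region now rows[0,8) x cols[0,8) = 8x8
Op 3 fold_up: fold axis h@4; visible region now rows[0,4) x cols[0,8) = 4x8
Op 4 fold_right: fold axis v@4; visible region now rows[0,4) x cols[4,8) = 4x4
Op 5 cut(2, 1): punch at orig (2,5); cuts so far [(2, 5)]; region rows[0,4) x cols[4,8) = 4x4
Op 6 cut(2, 3): punch at orig (2,7); cuts so far [(2, 5), (2, 7)]; region rows[0,4) x cols[4,8) = 4x4
Op 7 cut(0, 3): punch at orig (0,7); cuts so far [(0, 7), (2, 5), (2, 7)]; region rows[0,4) x cols[4,8) = 4x4
Unfold 1 (reflect across v@4): 6 holes -> [(0, 0), (0, 7), (2, 0), (2, 2), (2, 5), (2, 7)]
Unfold 2 (reflect across h@4): 12 holes -> [(0, 0), (0, 7), (2, 0), (2, 2), (2, 5), (2, 7), (5, 0), (5, 2), (5, 5), (5, 7), (7, 0), (7, 7)]
Unfold 3 (reflect across h@8): 24 holes -> [(0, 0), (0, 7), (2, 0), (2, 2), (2, 5), (2, 7), (5, 0), (5, 2), (5, 5), (5, 7), (7, 0), (7, 7), (8, 0), (8, 7), (10, 0), (10, 2), (10, 5), (10, 7), (13, 0), (13, 2), (13, 5), (13, 7), (15, 0), (15, 7)]
Unfold 4 (reflect across h@16): 48 holes -> [(0, 0), (0, 7), (2, 0), (2, 2), (2, 5), (2, 7), (5, 0), (5, 2), (5, 5), (5, 7), (7, 0), (7, 7), (8, 0), (8, 7), (10, 0), (10, 2), (10, 5), (10, 7), (13, 0), (13, 2), (13, 5), (13, 7), (15, 0), (15, 7), (16, 0), (16, 7), (18, 0), (18, 2), (18, 5), (18, 7), (21, 0), (21, 2), (21, 5), (21, 7), (23, 0), (23, 7), (24, 0), (24, 7), (26, 0), (26, 2), (26, 5), (26, 7), (29, 0), (29, 2), (29, 5), (29, 7), (31, 0), (31, 7)]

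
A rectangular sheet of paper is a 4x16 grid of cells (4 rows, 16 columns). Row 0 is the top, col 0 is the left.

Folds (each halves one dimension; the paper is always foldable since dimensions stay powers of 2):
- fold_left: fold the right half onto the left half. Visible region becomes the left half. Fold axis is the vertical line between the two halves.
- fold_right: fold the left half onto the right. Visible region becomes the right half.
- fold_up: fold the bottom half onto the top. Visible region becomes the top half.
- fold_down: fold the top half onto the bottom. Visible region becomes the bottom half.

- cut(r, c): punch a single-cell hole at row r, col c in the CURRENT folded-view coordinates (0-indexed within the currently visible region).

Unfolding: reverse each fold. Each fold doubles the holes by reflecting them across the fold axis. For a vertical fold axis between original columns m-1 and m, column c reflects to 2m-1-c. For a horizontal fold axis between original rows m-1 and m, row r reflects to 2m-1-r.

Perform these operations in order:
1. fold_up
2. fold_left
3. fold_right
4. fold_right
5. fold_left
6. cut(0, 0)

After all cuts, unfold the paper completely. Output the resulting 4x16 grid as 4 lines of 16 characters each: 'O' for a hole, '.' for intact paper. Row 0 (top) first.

Op 1 fold_up: fold axis h@2; visible region now rows[0,2) x cols[0,16) = 2x16
Op 2 fold_left: fold axis v@8; visible region now rows[0,2) x cols[0,8) = 2x8
Op 3 fold_right: fold axis v@4; visible region now rows[0,2) x cols[4,8) = 2x4
Op 4 fold_right: fold axis v@6; visible region now rows[0,2) x cols[6,8) = 2x2
Op 5 fold_left: fold axis v@7; visible region now rows[0,2) x cols[6,7) = 2x1
Op 6 cut(0, 0): punch at orig (0,6); cuts so far [(0, 6)]; region rows[0,2) x cols[6,7) = 2x1
Unfold 1 (reflect across v@7): 2 holes -> [(0, 6), (0, 7)]
Unfold 2 (reflect across v@6): 4 holes -> [(0, 4), (0, 5), (0, 6), (0, 7)]
Unfold 3 (reflect across v@4): 8 holes -> [(0, 0), (0, 1), (0, 2), (0, 3), (0, 4), (0, 5), (0, 6), (0, 7)]
Unfold 4 (reflect across v@8): 16 holes -> [(0, 0), (0, 1), (0, 2), (0, 3), (0, 4), (0, 5), (0, 6), (0, 7), (0, 8), (0, 9), (0, 10), (0, 11), (0, 12), (0, 13), (0, 14), (0, 15)]
Unfold 5 (reflect across h@2): 32 holes -> [(0, 0), (0, 1), (0, 2), (0, 3), (0, 4), (0, 5), (0, 6), (0, 7), (0, 8), (0, 9), (0, 10), (0, 11), (0, 12), (0, 13), (0, 14), (0, 15), (3, 0), (3, 1), (3, 2), (3, 3), (3, 4), (3, 5), (3, 6), (3, 7), (3, 8), (3, 9), (3, 10), (3, 11), (3, 12), (3, 13), (3, 14), (3, 15)]

Answer: OOOOOOOOOOOOOOOO
................
................
OOOOOOOOOOOOOOOO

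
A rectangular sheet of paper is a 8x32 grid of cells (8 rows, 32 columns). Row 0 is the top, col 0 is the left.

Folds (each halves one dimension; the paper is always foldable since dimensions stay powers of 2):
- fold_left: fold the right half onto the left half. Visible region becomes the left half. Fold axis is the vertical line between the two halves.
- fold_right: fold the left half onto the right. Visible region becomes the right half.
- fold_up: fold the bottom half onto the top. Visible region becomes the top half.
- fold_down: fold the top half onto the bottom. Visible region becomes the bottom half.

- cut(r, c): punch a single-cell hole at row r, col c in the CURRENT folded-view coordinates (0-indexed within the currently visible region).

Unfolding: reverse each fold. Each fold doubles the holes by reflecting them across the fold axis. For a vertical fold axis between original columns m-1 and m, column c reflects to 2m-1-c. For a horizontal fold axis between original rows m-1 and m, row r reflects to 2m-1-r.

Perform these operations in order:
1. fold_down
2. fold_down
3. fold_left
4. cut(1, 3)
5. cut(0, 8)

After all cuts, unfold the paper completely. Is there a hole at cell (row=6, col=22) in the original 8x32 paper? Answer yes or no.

Answer: no

Derivation:
Op 1 fold_down: fold axis h@4; visible region now rows[4,8) x cols[0,32) = 4x32
Op 2 fold_down: fold axis h@6; visible region now rows[6,8) x cols[0,32) = 2x32
Op 3 fold_left: fold axis v@16; visible region now rows[6,8) x cols[0,16) = 2x16
Op 4 cut(1, 3): punch at orig (7,3); cuts so far [(7, 3)]; region rows[6,8) x cols[0,16) = 2x16
Op 5 cut(0, 8): punch at orig (6,8); cuts so far [(6, 8), (7, 3)]; region rows[6,8) x cols[0,16) = 2x16
Unfold 1 (reflect across v@16): 4 holes -> [(6, 8), (6, 23), (7, 3), (7, 28)]
Unfold 2 (reflect across h@6): 8 holes -> [(4, 3), (4, 28), (5, 8), (5, 23), (6, 8), (6, 23), (7, 3), (7, 28)]
Unfold 3 (reflect across h@4): 16 holes -> [(0, 3), (0, 28), (1, 8), (1, 23), (2, 8), (2, 23), (3, 3), (3, 28), (4, 3), (4, 28), (5, 8), (5, 23), (6, 8), (6, 23), (7, 3), (7, 28)]
Holes: [(0, 3), (0, 28), (1, 8), (1, 23), (2, 8), (2, 23), (3, 3), (3, 28), (4, 3), (4, 28), (5, 8), (5, 23), (6, 8), (6, 23), (7, 3), (7, 28)]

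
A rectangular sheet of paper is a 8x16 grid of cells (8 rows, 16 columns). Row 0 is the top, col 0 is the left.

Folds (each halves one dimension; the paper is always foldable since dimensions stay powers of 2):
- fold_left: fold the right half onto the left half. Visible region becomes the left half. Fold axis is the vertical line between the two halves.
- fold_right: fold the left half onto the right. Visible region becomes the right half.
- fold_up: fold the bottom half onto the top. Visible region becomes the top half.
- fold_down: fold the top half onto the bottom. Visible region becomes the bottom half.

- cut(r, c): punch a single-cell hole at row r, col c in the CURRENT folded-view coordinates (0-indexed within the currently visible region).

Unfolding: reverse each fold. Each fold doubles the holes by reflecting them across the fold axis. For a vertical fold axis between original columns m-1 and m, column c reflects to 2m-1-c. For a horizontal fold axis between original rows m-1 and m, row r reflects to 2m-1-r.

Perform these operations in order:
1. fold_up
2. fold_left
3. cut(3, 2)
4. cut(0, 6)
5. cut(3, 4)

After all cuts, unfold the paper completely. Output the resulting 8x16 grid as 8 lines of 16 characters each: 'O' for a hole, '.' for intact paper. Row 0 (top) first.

Answer: ......O..O......
................
................
..O.O......O.O..
..O.O......O.O..
................
................
......O..O......

Derivation:
Op 1 fold_up: fold axis h@4; visible region now rows[0,4) x cols[0,16) = 4x16
Op 2 fold_left: fold axis v@8; visible region now rows[0,4) x cols[0,8) = 4x8
Op 3 cut(3, 2): punch at orig (3,2); cuts so far [(3, 2)]; region rows[0,4) x cols[0,8) = 4x8
Op 4 cut(0, 6): punch at orig (0,6); cuts so far [(0, 6), (3, 2)]; region rows[0,4) x cols[0,8) = 4x8
Op 5 cut(3, 4): punch at orig (3,4); cuts so far [(0, 6), (3, 2), (3, 4)]; region rows[0,4) x cols[0,8) = 4x8
Unfold 1 (reflect across v@8): 6 holes -> [(0, 6), (0, 9), (3, 2), (3, 4), (3, 11), (3, 13)]
Unfold 2 (reflect across h@4): 12 holes -> [(0, 6), (0, 9), (3, 2), (3, 4), (3, 11), (3, 13), (4, 2), (4, 4), (4, 11), (4, 13), (7, 6), (7, 9)]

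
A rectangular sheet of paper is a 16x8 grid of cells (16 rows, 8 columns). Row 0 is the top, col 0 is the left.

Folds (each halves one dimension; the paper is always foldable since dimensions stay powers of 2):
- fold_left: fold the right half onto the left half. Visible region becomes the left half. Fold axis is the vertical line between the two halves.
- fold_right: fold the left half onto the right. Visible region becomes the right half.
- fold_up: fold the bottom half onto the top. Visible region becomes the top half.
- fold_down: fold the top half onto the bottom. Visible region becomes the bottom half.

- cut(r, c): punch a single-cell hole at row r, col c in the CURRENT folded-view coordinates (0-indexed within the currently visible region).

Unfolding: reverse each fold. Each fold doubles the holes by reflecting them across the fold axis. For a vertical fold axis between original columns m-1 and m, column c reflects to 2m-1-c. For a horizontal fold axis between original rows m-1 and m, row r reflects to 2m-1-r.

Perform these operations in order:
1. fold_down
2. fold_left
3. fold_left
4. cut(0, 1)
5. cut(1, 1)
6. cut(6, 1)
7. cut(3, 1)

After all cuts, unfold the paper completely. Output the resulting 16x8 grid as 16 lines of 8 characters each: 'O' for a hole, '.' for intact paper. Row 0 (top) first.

Answer: ........
.OO..OO.
........
........
.OO..OO.
........
.OO..OO.
.OO..OO.
.OO..OO.
.OO..OO.
........
.OO..OO.
........
........
.OO..OO.
........

Derivation:
Op 1 fold_down: fold axis h@8; visible region now rows[8,16) x cols[0,8) = 8x8
Op 2 fold_left: fold axis v@4; visible region now rows[8,16) x cols[0,4) = 8x4
Op 3 fold_left: fold axis v@2; visible region now rows[8,16) x cols[0,2) = 8x2
Op 4 cut(0, 1): punch at orig (8,1); cuts so far [(8, 1)]; region rows[8,16) x cols[0,2) = 8x2
Op 5 cut(1, 1): punch at orig (9,1); cuts so far [(8, 1), (9, 1)]; region rows[8,16) x cols[0,2) = 8x2
Op 6 cut(6, 1): punch at orig (14,1); cuts so far [(8, 1), (9, 1), (14, 1)]; region rows[8,16) x cols[0,2) = 8x2
Op 7 cut(3, 1): punch at orig (11,1); cuts so far [(8, 1), (9, 1), (11, 1), (14, 1)]; region rows[8,16) x cols[0,2) = 8x2
Unfold 1 (reflect across v@2): 8 holes -> [(8, 1), (8, 2), (9, 1), (9, 2), (11, 1), (11, 2), (14, 1), (14, 2)]
Unfold 2 (reflect across v@4): 16 holes -> [(8, 1), (8, 2), (8, 5), (8, 6), (9, 1), (9, 2), (9, 5), (9, 6), (11, 1), (11, 2), (11, 5), (11, 6), (14, 1), (14, 2), (14, 5), (14, 6)]
Unfold 3 (reflect across h@8): 32 holes -> [(1, 1), (1, 2), (1, 5), (1, 6), (4, 1), (4, 2), (4, 5), (4, 6), (6, 1), (6, 2), (6, 5), (6, 6), (7, 1), (7, 2), (7, 5), (7, 6), (8, 1), (8, 2), (8, 5), (8, 6), (9, 1), (9, 2), (9, 5), (9, 6), (11, 1), (11, 2), (11, 5), (11, 6), (14, 1), (14, 2), (14, 5), (14, 6)]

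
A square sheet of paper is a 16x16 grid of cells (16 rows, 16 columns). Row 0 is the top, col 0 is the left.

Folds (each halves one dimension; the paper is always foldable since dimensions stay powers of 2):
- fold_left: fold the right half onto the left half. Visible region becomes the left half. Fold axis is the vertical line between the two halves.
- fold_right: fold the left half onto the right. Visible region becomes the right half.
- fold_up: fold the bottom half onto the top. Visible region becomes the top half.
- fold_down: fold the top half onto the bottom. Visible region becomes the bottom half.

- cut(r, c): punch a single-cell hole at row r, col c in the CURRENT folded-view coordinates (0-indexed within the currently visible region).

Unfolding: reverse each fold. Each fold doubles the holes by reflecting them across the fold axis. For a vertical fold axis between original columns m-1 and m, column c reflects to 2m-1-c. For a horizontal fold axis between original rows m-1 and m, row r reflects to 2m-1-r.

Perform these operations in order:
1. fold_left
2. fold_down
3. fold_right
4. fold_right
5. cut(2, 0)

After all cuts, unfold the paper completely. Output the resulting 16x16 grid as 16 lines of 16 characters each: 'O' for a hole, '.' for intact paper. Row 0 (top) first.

Answer: ................
................
................
................
................
.OO..OO..OO..OO.
................
................
................
................
.OO..OO..OO..OO.
................
................
................
................
................

Derivation:
Op 1 fold_left: fold axis v@8; visible region now rows[0,16) x cols[0,8) = 16x8
Op 2 fold_down: fold axis h@8; visible region now rows[8,16) x cols[0,8) = 8x8
Op 3 fold_right: fold axis v@4; visible region now rows[8,16) x cols[4,8) = 8x4
Op 4 fold_right: fold axis v@6; visible region now rows[8,16) x cols[6,8) = 8x2
Op 5 cut(2, 0): punch at orig (10,6); cuts so far [(10, 6)]; region rows[8,16) x cols[6,8) = 8x2
Unfold 1 (reflect across v@6): 2 holes -> [(10, 5), (10, 6)]
Unfold 2 (reflect across v@4): 4 holes -> [(10, 1), (10, 2), (10, 5), (10, 6)]
Unfold 3 (reflect across h@8): 8 holes -> [(5, 1), (5, 2), (5, 5), (5, 6), (10, 1), (10, 2), (10, 5), (10, 6)]
Unfold 4 (reflect across v@8): 16 holes -> [(5, 1), (5, 2), (5, 5), (5, 6), (5, 9), (5, 10), (5, 13), (5, 14), (10, 1), (10, 2), (10, 5), (10, 6), (10, 9), (10, 10), (10, 13), (10, 14)]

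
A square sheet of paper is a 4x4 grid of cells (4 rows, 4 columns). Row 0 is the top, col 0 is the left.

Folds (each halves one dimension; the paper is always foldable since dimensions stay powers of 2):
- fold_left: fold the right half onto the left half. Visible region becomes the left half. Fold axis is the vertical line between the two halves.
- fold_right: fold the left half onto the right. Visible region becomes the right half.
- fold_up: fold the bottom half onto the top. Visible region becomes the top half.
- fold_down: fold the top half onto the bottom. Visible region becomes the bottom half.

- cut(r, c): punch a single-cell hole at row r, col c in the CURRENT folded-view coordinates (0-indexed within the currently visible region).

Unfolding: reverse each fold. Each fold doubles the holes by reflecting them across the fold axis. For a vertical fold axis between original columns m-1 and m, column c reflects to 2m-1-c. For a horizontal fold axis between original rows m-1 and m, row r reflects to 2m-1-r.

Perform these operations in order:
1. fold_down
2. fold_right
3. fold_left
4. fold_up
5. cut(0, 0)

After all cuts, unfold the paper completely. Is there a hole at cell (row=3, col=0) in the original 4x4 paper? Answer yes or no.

Op 1 fold_down: fold axis h@2; visible region now rows[2,4) x cols[0,4) = 2x4
Op 2 fold_right: fold axis v@2; visible region now rows[2,4) x cols[2,4) = 2x2
Op 3 fold_left: fold axis v@3; visible region now rows[2,4) x cols[2,3) = 2x1
Op 4 fold_up: fold axis h@3; visible region now rows[2,3) x cols[2,3) = 1x1
Op 5 cut(0, 0): punch at orig (2,2); cuts so far [(2, 2)]; region rows[2,3) x cols[2,3) = 1x1
Unfold 1 (reflect across h@3): 2 holes -> [(2, 2), (3, 2)]
Unfold 2 (reflect across v@3): 4 holes -> [(2, 2), (2, 3), (3, 2), (3, 3)]
Unfold 3 (reflect across v@2): 8 holes -> [(2, 0), (2, 1), (2, 2), (2, 3), (3, 0), (3, 1), (3, 2), (3, 3)]
Unfold 4 (reflect across h@2): 16 holes -> [(0, 0), (0, 1), (0, 2), (0, 3), (1, 0), (1, 1), (1, 2), (1, 3), (2, 0), (2, 1), (2, 2), (2, 3), (3, 0), (3, 1), (3, 2), (3, 3)]
Holes: [(0, 0), (0, 1), (0, 2), (0, 3), (1, 0), (1, 1), (1, 2), (1, 3), (2, 0), (2, 1), (2, 2), (2, 3), (3, 0), (3, 1), (3, 2), (3, 3)]

Answer: yes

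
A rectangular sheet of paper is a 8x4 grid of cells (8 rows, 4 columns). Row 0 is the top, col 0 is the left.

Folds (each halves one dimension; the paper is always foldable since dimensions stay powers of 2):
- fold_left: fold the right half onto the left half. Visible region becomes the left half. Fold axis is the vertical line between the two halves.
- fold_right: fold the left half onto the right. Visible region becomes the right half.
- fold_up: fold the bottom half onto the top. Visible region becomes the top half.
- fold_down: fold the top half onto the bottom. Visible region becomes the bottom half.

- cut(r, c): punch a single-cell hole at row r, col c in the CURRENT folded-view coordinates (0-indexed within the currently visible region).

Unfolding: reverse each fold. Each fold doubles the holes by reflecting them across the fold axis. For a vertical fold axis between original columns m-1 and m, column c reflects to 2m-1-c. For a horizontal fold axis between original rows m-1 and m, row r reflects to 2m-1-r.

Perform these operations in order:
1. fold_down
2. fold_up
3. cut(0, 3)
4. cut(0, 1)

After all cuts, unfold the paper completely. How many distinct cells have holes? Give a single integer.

Answer: 8

Derivation:
Op 1 fold_down: fold axis h@4; visible region now rows[4,8) x cols[0,4) = 4x4
Op 2 fold_up: fold axis h@6; visible region now rows[4,6) x cols[0,4) = 2x4
Op 3 cut(0, 3): punch at orig (4,3); cuts so far [(4, 3)]; region rows[4,6) x cols[0,4) = 2x4
Op 4 cut(0, 1): punch at orig (4,1); cuts so far [(4, 1), (4, 3)]; region rows[4,6) x cols[0,4) = 2x4
Unfold 1 (reflect across h@6): 4 holes -> [(4, 1), (4, 3), (7, 1), (7, 3)]
Unfold 2 (reflect across h@4): 8 holes -> [(0, 1), (0, 3), (3, 1), (3, 3), (4, 1), (4, 3), (7, 1), (7, 3)]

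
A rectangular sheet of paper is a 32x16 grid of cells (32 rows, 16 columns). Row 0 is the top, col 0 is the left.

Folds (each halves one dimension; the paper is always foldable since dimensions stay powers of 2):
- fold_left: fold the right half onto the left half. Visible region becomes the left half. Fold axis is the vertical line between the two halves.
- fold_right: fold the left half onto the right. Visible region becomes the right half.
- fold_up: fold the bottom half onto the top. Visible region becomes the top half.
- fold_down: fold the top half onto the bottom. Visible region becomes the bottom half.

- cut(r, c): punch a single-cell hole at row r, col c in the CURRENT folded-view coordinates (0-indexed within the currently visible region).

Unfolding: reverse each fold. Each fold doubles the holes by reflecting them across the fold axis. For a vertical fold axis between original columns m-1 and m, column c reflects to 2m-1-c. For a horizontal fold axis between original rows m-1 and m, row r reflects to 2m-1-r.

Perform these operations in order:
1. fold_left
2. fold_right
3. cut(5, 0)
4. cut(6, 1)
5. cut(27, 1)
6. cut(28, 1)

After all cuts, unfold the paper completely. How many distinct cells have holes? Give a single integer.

Op 1 fold_left: fold axis v@8; visible region now rows[0,32) x cols[0,8) = 32x8
Op 2 fold_right: fold axis v@4; visible region now rows[0,32) x cols[4,8) = 32x4
Op 3 cut(5, 0): punch at orig (5,4); cuts so far [(5, 4)]; region rows[0,32) x cols[4,8) = 32x4
Op 4 cut(6, 1): punch at orig (6,5); cuts so far [(5, 4), (6, 5)]; region rows[0,32) x cols[4,8) = 32x4
Op 5 cut(27, 1): punch at orig (27,5); cuts so far [(5, 4), (6, 5), (27, 5)]; region rows[0,32) x cols[4,8) = 32x4
Op 6 cut(28, 1): punch at orig (28,5); cuts so far [(5, 4), (6, 5), (27, 5), (28, 5)]; region rows[0,32) x cols[4,8) = 32x4
Unfold 1 (reflect across v@4): 8 holes -> [(5, 3), (5, 4), (6, 2), (6, 5), (27, 2), (27, 5), (28, 2), (28, 5)]
Unfold 2 (reflect across v@8): 16 holes -> [(5, 3), (5, 4), (5, 11), (5, 12), (6, 2), (6, 5), (6, 10), (6, 13), (27, 2), (27, 5), (27, 10), (27, 13), (28, 2), (28, 5), (28, 10), (28, 13)]

Answer: 16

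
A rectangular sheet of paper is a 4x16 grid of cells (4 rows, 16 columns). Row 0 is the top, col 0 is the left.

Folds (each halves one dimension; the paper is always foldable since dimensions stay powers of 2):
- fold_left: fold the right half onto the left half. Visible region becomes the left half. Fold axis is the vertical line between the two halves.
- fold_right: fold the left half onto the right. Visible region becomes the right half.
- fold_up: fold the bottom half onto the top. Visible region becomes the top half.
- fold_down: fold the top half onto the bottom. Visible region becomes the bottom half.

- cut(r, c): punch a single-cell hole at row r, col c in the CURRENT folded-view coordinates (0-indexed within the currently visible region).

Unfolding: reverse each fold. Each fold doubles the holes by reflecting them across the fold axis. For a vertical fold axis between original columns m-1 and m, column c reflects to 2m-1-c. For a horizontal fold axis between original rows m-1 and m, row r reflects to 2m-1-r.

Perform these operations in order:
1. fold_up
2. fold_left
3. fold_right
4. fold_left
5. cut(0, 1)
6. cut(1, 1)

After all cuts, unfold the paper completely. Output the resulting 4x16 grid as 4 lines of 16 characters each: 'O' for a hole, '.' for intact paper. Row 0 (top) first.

Op 1 fold_up: fold axis h@2; visible region now rows[0,2) x cols[0,16) = 2x16
Op 2 fold_left: fold axis v@8; visible region now rows[0,2) x cols[0,8) = 2x8
Op 3 fold_right: fold axis v@4; visible region now rows[0,2) x cols[4,8) = 2x4
Op 4 fold_left: fold axis v@6; visible region now rows[0,2) x cols[4,6) = 2x2
Op 5 cut(0, 1): punch at orig (0,5); cuts so far [(0, 5)]; region rows[0,2) x cols[4,6) = 2x2
Op 6 cut(1, 1): punch at orig (1,5); cuts so far [(0, 5), (1, 5)]; region rows[0,2) x cols[4,6) = 2x2
Unfold 1 (reflect across v@6): 4 holes -> [(0, 5), (0, 6), (1, 5), (1, 6)]
Unfold 2 (reflect across v@4): 8 holes -> [(0, 1), (0, 2), (0, 5), (0, 6), (1, 1), (1, 2), (1, 5), (1, 6)]
Unfold 3 (reflect across v@8): 16 holes -> [(0, 1), (0, 2), (0, 5), (0, 6), (0, 9), (0, 10), (0, 13), (0, 14), (1, 1), (1, 2), (1, 5), (1, 6), (1, 9), (1, 10), (1, 13), (1, 14)]
Unfold 4 (reflect across h@2): 32 holes -> [(0, 1), (0, 2), (0, 5), (0, 6), (0, 9), (0, 10), (0, 13), (0, 14), (1, 1), (1, 2), (1, 5), (1, 6), (1, 9), (1, 10), (1, 13), (1, 14), (2, 1), (2, 2), (2, 5), (2, 6), (2, 9), (2, 10), (2, 13), (2, 14), (3, 1), (3, 2), (3, 5), (3, 6), (3, 9), (3, 10), (3, 13), (3, 14)]

Answer: .OO..OO..OO..OO.
.OO..OO..OO..OO.
.OO..OO..OO..OO.
.OO..OO..OO..OO.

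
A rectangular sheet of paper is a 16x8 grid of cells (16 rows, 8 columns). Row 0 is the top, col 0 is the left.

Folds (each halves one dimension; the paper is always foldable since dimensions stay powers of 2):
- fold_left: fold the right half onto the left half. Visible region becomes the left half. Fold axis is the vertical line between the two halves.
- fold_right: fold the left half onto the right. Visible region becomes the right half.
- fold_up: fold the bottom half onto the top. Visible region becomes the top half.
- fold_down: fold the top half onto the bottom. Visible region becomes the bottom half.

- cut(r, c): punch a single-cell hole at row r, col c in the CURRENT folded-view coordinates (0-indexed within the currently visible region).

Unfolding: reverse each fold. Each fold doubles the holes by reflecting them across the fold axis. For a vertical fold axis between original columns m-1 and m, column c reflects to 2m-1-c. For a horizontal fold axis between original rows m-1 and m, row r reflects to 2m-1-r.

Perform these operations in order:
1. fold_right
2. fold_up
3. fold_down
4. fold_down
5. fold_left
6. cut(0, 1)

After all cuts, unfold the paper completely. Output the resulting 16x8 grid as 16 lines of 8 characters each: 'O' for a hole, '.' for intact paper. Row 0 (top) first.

Answer: ........
.OO..OO.
.OO..OO.
........
........
.OO..OO.
.OO..OO.
........
........
.OO..OO.
.OO..OO.
........
........
.OO..OO.
.OO..OO.
........

Derivation:
Op 1 fold_right: fold axis v@4; visible region now rows[0,16) x cols[4,8) = 16x4
Op 2 fold_up: fold axis h@8; visible region now rows[0,8) x cols[4,8) = 8x4
Op 3 fold_down: fold axis h@4; visible region now rows[4,8) x cols[4,8) = 4x4
Op 4 fold_down: fold axis h@6; visible region now rows[6,8) x cols[4,8) = 2x4
Op 5 fold_left: fold axis v@6; visible region now rows[6,8) x cols[4,6) = 2x2
Op 6 cut(0, 1): punch at orig (6,5); cuts so far [(6, 5)]; region rows[6,8) x cols[4,6) = 2x2
Unfold 1 (reflect across v@6): 2 holes -> [(6, 5), (6, 6)]
Unfold 2 (reflect across h@6): 4 holes -> [(5, 5), (5, 6), (6, 5), (6, 6)]
Unfold 3 (reflect across h@4): 8 holes -> [(1, 5), (1, 6), (2, 5), (2, 6), (5, 5), (5, 6), (6, 5), (6, 6)]
Unfold 4 (reflect across h@8): 16 holes -> [(1, 5), (1, 6), (2, 5), (2, 6), (5, 5), (5, 6), (6, 5), (6, 6), (9, 5), (9, 6), (10, 5), (10, 6), (13, 5), (13, 6), (14, 5), (14, 6)]
Unfold 5 (reflect across v@4): 32 holes -> [(1, 1), (1, 2), (1, 5), (1, 6), (2, 1), (2, 2), (2, 5), (2, 6), (5, 1), (5, 2), (5, 5), (5, 6), (6, 1), (6, 2), (6, 5), (6, 6), (9, 1), (9, 2), (9, 5), (9, 6), (10, 1), (10, 2), (10, 5), (10, 6), (13, 1), (13, 2), (13, 5), (13, 6), (14, 1), (14, 2), (14, 5), (14, 6)]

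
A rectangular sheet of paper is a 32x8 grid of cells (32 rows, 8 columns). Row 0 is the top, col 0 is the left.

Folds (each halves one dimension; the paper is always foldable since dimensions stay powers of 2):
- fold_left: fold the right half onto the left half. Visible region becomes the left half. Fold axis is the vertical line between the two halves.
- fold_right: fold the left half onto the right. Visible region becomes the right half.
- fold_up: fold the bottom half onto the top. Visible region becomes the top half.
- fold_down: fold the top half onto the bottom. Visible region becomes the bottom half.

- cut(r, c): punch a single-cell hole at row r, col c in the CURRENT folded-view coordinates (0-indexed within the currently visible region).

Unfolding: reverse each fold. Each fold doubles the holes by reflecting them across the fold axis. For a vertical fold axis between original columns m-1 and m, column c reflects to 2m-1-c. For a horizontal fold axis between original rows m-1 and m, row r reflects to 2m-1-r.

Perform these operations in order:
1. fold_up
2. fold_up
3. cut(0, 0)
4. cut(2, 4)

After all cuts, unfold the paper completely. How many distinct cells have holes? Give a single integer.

Answer: 8

Derivation:
Op 1 fold_up: fold axis h@16; visible region now rows[0,16) x cols[0,8) = 16x8
Op 2 fold_up: fold axis h@8; visible region now rows[0,8) x cols[0,8) = 8x8
Op 3 cut(0, 0): punch at orig (0,0); cuts so far [(0, 0)]; region rows[0,8) x cols[0,8) = 8x8
Op 4 cut(2, 4): punch at orig (2,4); cuts so far [(0, 0), (2, 4)]; region rows[0,8) x cols[0,8) = 8x8
Unfold 1 (reflect across h@8): 4 holes -> [(0, 0), (2, 4), (13, 4), (15, 0)]
Unfold 2 (reflect across h@16): 8 holes -> [(0, 0), (2, 4), (13, 4), (15, 0), (16, 0), (18, 4), (29, 4), (31, 0)]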